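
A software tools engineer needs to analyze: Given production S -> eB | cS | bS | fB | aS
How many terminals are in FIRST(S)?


Production: S -> eB | cS | bS | fB | aS
Examining each alternative for leading terminals:
  S -> eB : first terminal = 'e'
  S -> cS : first terminal = 'c'
  S -> bS : first terminal = 'b'
  S -> fB : first terminal = 'f'
  S -> aS : first terminal = 'a'
FIRST(S) = {a, b, c, e, f}
Count: 5

5


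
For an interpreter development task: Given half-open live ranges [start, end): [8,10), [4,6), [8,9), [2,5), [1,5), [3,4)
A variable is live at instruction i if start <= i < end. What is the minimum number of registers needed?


Live ranges:
  Var0: [8, 10)
  Var1: [4, 6)
  Var2: [8, 9)
  Var3: [2, 5)
  Var4: [1, 5)
  Var5: [3, 4)
Sweep-line events (position, delta, active):
  pos=1 start -> active=1
  pos=2 start -> active=2
  pos=3 start -> active=3
  pos=4 end -> active=2
  pos=4 start -> active=3
  pos=5 end -> active=2
  pos=5 end -> active=1
  pos=6 end -> active=0
  pos=8 start -> active=1
  pos=8 start -> active=2
  pos=9 end -> active=1
  pos=10 end -> active=0
Maximum simultaneous active: 3
Minimum registers needed: 3

3


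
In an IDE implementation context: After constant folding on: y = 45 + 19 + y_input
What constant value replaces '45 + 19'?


Identifying constant sub-expression:
  Original: y = 45 + 19 + y_input
  45 and 19 are both compile-time constants
  Evaluating: 45 + 19 = 64
  After folding: y = 64 + y_input

64


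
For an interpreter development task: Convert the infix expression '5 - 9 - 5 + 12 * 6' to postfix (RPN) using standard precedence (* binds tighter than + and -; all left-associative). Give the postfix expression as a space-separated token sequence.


Applying the shunting-yard algorithm:
  Operand 5 -> output
  Push '-' onto operator stack -> op-stack: [-]
  Operand 9 -> output
  See '-' (prec 1); top '-' (prec 1) >= it -> pop '-' to output
  Push '-' onto operator stack -> op-stack: [-]
  Operand 5 -> output
  See '+' (prec 1); top '-' (prec 1) >= it -> pop '-' to output
  Push '+' onto operator stack -> op-stack: [+]
  Operand 12 -> output
  Push '*' onto operator stack -> op-stack: [+, *]
  Operand 6 -> output
  End of input: pop '*' to output
  End of input: pop '+' to output
Postfix result: 5 9 - 5 - 12 6 * +

5 9 - 5 - 12 6 * +


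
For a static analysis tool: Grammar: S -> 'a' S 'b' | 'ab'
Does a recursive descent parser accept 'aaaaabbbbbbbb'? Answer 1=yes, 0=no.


Grammar accepts strings of the form a^n b^n (n >= 1)
Word: 'aaaaabbbbbbbb'
Counting: 5 a's and 8 b's
Check: 5 == 8? No
Mismatch: a-count != b-count
Rejected

0


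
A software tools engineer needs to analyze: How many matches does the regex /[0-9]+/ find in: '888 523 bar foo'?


Pattern: /[0-9]+/ (int literals)
Input: '888 523 bar foo'
Scanning for matches:
  Match 1: '888'
  Match 2: '523'
Total matches: 2

2


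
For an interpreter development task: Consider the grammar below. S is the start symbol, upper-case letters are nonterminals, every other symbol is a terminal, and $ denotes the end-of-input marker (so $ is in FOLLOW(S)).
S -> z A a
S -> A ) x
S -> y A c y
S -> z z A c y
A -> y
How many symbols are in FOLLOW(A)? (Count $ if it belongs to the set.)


S is the start symbol and does not occur in any rule body, so FOLLOW(S) = {$}.
Examining every occurrence of A in a rule body:
  S -> z A a : A is followed by terminal 'a' -> add 'a'
  S -> A ) x : A is followed by terminal ')' -> add ')'
  S -> y A c y : A is followed by terminal 'c' -> add 'c'
  S -> z z A c y : A is followed by terminal 'c' -> add 'c' (already in the set)
  A -> y : A does not occur in the body -> contributes nothing
FOLLOW(A) = {), a, c}
Count: 3

3


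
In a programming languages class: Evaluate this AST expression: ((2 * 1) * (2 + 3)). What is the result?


Expression: ((2 * 1) * (2 + 3))
Evaluating step by step:
  2 * 1 = 2
  2 + 3 = 5
  2 * 5 = 10
Result: 10

10


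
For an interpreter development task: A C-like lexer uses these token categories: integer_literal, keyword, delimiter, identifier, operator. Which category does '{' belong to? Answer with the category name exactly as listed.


Token: '{'
Checking categories:
  identifier: no
  integer_literal: no
  operator: no
  keyword: no
  delimiter: YES
Category: delimiter

delimiter


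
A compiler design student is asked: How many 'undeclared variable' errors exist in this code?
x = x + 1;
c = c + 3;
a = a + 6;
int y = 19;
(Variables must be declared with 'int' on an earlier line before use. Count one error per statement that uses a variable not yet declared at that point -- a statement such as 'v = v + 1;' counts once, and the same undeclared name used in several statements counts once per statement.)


Scanning code line by line:
  Line 1: use 'x' -> ERROR (undeclared)
  Line 2: use 'c' -> ERROR (undeclared)
  Line 3: use 'a' -> ERROR (undeclared)
  Line 4: declare 'y' -> declared = ['y']
Total undeclared variable errors: 3

3


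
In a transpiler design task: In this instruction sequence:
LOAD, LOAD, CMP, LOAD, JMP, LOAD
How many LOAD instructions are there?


Scanning instruction sequence for LOAD:
  Position 1: LOAD <- MATCH
  Position 2: LOAD <- MATCH
  Position 3: CMP
  Position 4: LOAD <- MATCH
  Position 5: JMP
  Position 6: LOAD <- MATCH
Matches at positions: [1, 2, 4, 6]
Total LOAD count: 4

4


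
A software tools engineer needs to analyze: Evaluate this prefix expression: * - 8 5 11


Parsing prefix expression: * - 8 5 11
Step 1: Innermost operation '- 8 5'
  8 - 5 = 3
Step 2: Outer operation '* [3] 11'
  3 * 11 = 33

33


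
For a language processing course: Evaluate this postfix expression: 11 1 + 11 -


Processing tokens left to right:
Push 11, Push 1
Pop 11 and 1, compute 11 + 1 = 12, push 12
Push 11
Pop 12 and 11, compute 12 - 11 = 1, push 1
Stack result: 1

1


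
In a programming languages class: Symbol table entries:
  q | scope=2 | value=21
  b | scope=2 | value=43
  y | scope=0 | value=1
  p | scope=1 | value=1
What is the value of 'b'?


Searching symbol table for 'b':
  q | scope=2 | value=21
  b | scope=2 | value=43 <- MATCH
  y | scope=0 | value=1
  p | scope=1 | value=1
Found 'b' at scope 2 with value 43

43


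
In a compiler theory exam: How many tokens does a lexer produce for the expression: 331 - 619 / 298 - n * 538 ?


Scanning '331 - 619 / 298 - n * 538'
Token 1: '331' -> integer_literal
Token 2: '-' -> operator
Token 3: '619' -> integer_literal
Token 4: '/' -> operator
Token 5: '298' -> integer_literal
Token 6: '-' -> operator
Token 7: 'n' -> identifier
Token 8: '*' -> operator
Token 9: '538' -> integer_literal
Total tokens: 9

9


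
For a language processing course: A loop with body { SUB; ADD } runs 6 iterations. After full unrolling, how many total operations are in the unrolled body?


Loop body operations: SUB, ADD (2 ops per iteration)
Unrolling 6 iterations:
  Iteration 1: SUB, ADD (2 ops)
  Iteration 2: SUB, ADD (2 ops)
  Iteration 3: SUB, ADD (2 ops)
  Iteration 4: SUB, ADD (2 ops)
  Iteration 5: SUB, ADD (2 ops)
  Iteration 6: SUB, ADD (2 ops)
Total: 6 iterations * 2 ops/iter = 12 operations

12


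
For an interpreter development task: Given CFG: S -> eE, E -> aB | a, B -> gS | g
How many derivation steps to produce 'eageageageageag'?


Grammar: S -> eE, E -> aB | a, B -> gS | g
Deriving 'eageageageageag':
Step 1: S -> eE => eE
Step 2: E -> aB => eaB
Step 3: B -> gS => eagS
Step 4: S -> eE => eageE
Step 5: E -> aB => eageaB
Step 6: B -> gS => eageagS
Step 7: S -> eE => eageageE
Step 8: E -> aB => eageageaB
Step 9: B -> gS => eageageagS
Step 10: S -> eE => eageageageE
Step 11: E -> aB => eageageageaB
Step 12: B -> gS => eageageageagS
Step 13: S -> eE => eageageageageE
Step 14: E -> aB => eageageageageaB
Step 15: B -> g => eageageageageag
Total derivation steps: 15

15


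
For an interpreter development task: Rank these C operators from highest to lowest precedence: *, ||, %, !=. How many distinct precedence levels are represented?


Looking up precedence for each operator:
  * -> precedence 6
  || -> precedence 1
  % -> precedence 6
  != -> precedence 3
Sorted highest to lowest: *, %, !=, ||
Distinct precedence values: [6, 3, 1]
Number of distinct levels: 3

3


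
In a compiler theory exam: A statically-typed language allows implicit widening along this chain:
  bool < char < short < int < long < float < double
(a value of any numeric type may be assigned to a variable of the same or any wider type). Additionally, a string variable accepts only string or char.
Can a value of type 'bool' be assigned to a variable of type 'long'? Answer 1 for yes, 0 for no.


Target variable type: long
Source value type: bool
Numeric ranks: bool=0, long=4
Widening allowed iff rank(source) <= rank(target): 0 <= 4? Yes
Result: 1

1


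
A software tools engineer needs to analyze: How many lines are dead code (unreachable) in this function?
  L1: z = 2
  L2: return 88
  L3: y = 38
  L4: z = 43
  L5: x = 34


Analyzing control flow:
  L1: reachable (before return)
  L2: reachable (return statement)
  L3: DEAD (after return at L2)
  L4: DEAD (after return at L2)
  L5: DEAD (after return at L2)
Return at L2, total lines = 5
Dead lines: L3 through L5
Count: 3

3


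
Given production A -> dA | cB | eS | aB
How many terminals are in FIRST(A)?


Production: A -> dA | cB | eS | aB
Examining each alternative for leading terminals:
  A -> dA : first terminal = 'd'
  A -> cB : first terminal = 'c'
  A -> eS : first terminal = 'e'
  A -> aB : first terminal = 'a'
FIRST(A) = {a, c, d, e}
Count: 4

4


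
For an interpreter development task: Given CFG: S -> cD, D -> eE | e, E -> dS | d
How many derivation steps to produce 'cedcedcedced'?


Grammar: S -> cD, D -> eE | e, E -> dS | d
Deriving 'cedcedcedced':
Step 1: S -> cD => cD
Step 2: D -> eE => ceE
Step 3: E -> dS => cedS
Step 4: S -> cD => cedcD
Step 5: D -> eE => cedceE
Step 6: E -> dS => cedcedS
Step 7: S -> cD => cedcedcD
Step 8: D -> eE => cedcedceE
Step 9: E -> dS => cedcedcedS
Step 10: S -> cD => cedcedcedcD
Step 11: D -> eE => cedcedcedceE
Step 12: E -> d => cedcedcedced
Total derivation steps: 12

12


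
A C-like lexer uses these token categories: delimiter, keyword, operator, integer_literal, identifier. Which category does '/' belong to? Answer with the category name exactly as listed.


Token: '/'
Checking categories:
  identifier: no
  integer_literal: no
  operator: YES
  keyword: no
  delimiter: no
Category: operator

operator


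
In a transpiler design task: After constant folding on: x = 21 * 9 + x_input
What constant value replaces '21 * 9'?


Identifying constant sub-expression:
  Original: x = 21 * 9 + x_input
  21 and 9 are both compile-time constants
  Evaluating: 21 * 9 = 189
  After folding: x = 189 + x_input

189


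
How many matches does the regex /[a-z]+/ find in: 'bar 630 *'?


Pattern: /[a-z]+/ (identifiers)
Input: 'bar 630 *'
Scanning for matches:
  Match 1: 'bar'
Total matches: 1

1


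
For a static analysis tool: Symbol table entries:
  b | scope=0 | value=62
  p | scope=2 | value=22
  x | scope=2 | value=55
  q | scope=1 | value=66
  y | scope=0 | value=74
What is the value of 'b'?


Searching symbol table for 'b':
  b | scope=0 | value=62 <- MATCH
  p | scope=2 | value=22
  x | scope=2 | value=55
  q | scope=1 | value=66
  y | scope=0 | value=74
Found 'b' at scope 0 with value 62

62


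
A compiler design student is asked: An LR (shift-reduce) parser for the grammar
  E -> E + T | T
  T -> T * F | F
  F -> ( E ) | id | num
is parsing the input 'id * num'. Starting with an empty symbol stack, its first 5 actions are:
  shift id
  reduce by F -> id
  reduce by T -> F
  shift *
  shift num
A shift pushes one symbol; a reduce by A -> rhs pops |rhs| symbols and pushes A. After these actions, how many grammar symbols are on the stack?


Tracking the symbol stack through each action:
  Action 1: shift 'id' : push -> stack = [id] (size 1)
  Action 2: reduce by F -> id : pop 1, push F -> stack = [F] (size 1)
  Action 3: reduce by T -> F : pop 1, push T -> stack = [T] (size 1)
  Action 4: shift '*' : push -> stack = [T, *] (size 2)
  Action 5: shift 'num' : push -> stack = [T, *, num] (size 3)
Final stack size: 3

3


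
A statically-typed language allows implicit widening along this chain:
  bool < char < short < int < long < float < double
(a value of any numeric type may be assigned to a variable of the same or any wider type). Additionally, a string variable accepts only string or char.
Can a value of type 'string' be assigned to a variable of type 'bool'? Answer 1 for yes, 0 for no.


Target variable type: bool
Source value type: string
Rule: string cannot widen to any numeric type
Result: 0

0


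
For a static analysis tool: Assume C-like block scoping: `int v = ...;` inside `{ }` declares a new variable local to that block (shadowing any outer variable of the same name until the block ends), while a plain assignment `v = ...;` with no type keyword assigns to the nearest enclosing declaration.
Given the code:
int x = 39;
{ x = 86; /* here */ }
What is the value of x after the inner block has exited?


Analyzing scoping rules:
Outer scope: declares x = 39
Inner block: 'x = 86;' has no type keyword, so it is an assignment to the outer x (no shadowing)
The assignment changed the outer variable itself, so the new value persists after the block -> 86
Result: 86

86


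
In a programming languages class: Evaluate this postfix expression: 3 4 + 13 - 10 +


Processing tokens left to right:
Push 3, Push 4
Pop 3 and 4, compute 3 + 4 = 7, push 7
Push 13
Pop 7 and 13, compute 7 - 13 = -6, push -6
Push 10
Pop -6 and 10, compute -6 + 10 = 4, push 4
Stack result: 4

4


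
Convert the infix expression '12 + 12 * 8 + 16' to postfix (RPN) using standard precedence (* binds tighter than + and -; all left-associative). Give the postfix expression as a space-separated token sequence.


Applying the shunting-yard algorithm:
  Operand 12 -> output
  Push '+' onto operator stack -> op-stack: [+]
  Operand 12 -> output
  Push '*' onto operator stack -> op-stack: [+, *]
  Operand 8 -> output
  See '+' (prec 1); top '*' (prec 2) >= it -> pop '*' to output
  See '+' (prec 1); top '+' (prec 1) >= it -> pop '+' to output
  Push '+' onto operator stack -> op-stack: [+]
  Operand 16 -> output
  End of input: pop '+' to output
Postfix result: 12 12 8 * + 16 +

12 12 8 * + 16 +


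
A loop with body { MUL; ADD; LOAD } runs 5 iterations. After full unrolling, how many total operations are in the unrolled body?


Loop body operations: MUL, ADD, LOAD (3 ops per iteration)
Unrolling 5 iterations:
  Iteration 1: MUL, ADD, LOAD (3 ops)
  Iteration 2: MUL, ADD, LOAD (3 ops)
  Iteration 3: MUL, ADD, LOAD (3 ops)
  Iteration 4: MUL, ADD, LOAD (3 ops)
  Iteration 5: MUL, ADD, LOAD (3 ops)
Total: 5 iterations * 3 ops/iter = 15 operations

15


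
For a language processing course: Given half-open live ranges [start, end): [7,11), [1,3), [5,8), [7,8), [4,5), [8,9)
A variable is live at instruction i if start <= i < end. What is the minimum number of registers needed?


Live ranges:
  Var0: [7, 11)
  Var1: [1, 3)
  Var2: [5, 8)
  Var3: [7, 8)
  Var4: [4, 5)
  Var5: [8, 9)
Sweep-line events (position, delta, active):
  pos=1 start -> active=1
  pos=3 end -> active=0
  pos=4 start -> active=1
  pos=5 end -> active=0
  pos=5 start -> active=1
  pos=7 start -> active=2
  pos=7 start -> active=3
  pos=8 end -> active=2
  pos=8 end -> active=1
  pos=8 start -> active=2
  pos=9 end -> active=1
  pos=11 end -> active=0
Maximum simultaneous active: 3
Minimum registers needed: 3

3


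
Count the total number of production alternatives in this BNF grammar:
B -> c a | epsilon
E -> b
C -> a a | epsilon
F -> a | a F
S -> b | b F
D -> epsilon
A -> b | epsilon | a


Counting alternatives per rule:
  B: 2 alternative(s)
  E: 1 alternative(s)
  C: 2 alternative(s)
  F: 2 alternative(s)
  S: 2 alternative(s)
  D: 1 alternative(s)
  A: 3 alternative(s)
Sum: 2 + 1 + 2 + 2 + 2 + 1 + 3 = 13

13


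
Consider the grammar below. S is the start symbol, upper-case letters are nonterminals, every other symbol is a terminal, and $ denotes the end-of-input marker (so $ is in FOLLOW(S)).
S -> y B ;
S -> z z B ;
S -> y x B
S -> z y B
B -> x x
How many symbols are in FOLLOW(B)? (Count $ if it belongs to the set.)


S is the start symbol and does not occur in any rule body, so FOLLOW(S) = {$}.
Examining every occurrence of B in a rule body:
  S -> y B ; : B is followed by terminal ';' -> add ';'
  S -> z z B ; : B is followed by terminal ';' -> add ';' (already in the set)
  S -> y x B : B is at the right end -> add FOLLOW(S) = {$}
  S -> z y B : B is at the right end -> add FOLLOW(S) = {$} (already in the set)
  B -> x x : B does not occur in the body -> contributes nothing
FOLLOW(B) = {;, $}
Count: 2

2


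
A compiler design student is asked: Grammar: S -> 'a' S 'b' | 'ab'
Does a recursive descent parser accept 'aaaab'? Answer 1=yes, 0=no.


Grammar accepts strings of the form a^n b^n (n >= 1)
Word: 'aaaab'
Counting: 4 a's and 1 b's
Check: 4 == 1? No
Mismatch: a-count != b-count
Rejected

0


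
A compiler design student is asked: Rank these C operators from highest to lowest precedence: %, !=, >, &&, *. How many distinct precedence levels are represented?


Looking up precedence for each operator:
  % -> precedence 6
  != -> precedence 3
  > -> precedence 4
  && -> precedence 2
  * -> precedence 6
Sorted highest to lowest: %, *, >, !=, &&
Distinct precedence values: [6, 4, 3, 2]
Number of distinct levels: 4

4


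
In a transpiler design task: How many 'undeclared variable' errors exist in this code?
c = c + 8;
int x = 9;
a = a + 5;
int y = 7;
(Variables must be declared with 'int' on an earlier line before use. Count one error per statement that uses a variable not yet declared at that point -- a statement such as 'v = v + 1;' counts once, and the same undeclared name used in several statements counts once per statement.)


Scanning code line by line:
  Line 1: use 'c' -> ERROR (undeclared)
  Line 2: declare 'x' -> declared = ['x']
  Line 3: use 'a' -> ERROR (undeclared)
  Line 4: declare 'y' -> declared = ['x', 'y']
Total undeclared variable errors: 2

2


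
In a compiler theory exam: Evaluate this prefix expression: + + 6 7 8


Parsing prefix expression: + + 6 7 8
Step 1: Innermost operation '+ 6 7'
  6 + 7 = 13
Step 2: Outer operation '+ [13] 8'
  13 + 8 = 21

21


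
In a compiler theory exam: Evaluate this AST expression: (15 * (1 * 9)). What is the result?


Expression: (15 * (1 * 9))
Evaluating step by step:
  1 * 9 = 9
  15 * 9 = 135
Result: 135

135


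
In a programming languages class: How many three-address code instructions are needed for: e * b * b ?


Expression: e * b * b
Generating three-address code (respecting * over +/- precedence):
  Instruction 1: t1 = e * b
  Instruction 2: t2 = t1 * b
Total instructions: 2

2


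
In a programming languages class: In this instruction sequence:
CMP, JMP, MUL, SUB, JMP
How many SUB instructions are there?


Scanning instruction sequence for SUB:
  Position 1: CMP
  Position 2: JMP
  Position 3: MUL
  Position 4: SUB <- MATCH
  Position 5: JMP
Matches at positions: [4]
Total SUB count: 1

1


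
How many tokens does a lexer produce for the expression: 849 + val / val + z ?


Scanning '849 + val / val + z'
Token 1: '849' -> integer_literal
Token 2: '+' -> operator
Token 3: 'val' -> identifier
Token 4: '/' -> operator
Token 5: 'val' -> identifier
Token 6: '+' -> operator
Token 7: 'z' -> identifier
Total tokens: 7

7


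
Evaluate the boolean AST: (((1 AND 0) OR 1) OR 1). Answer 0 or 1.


Step 1: Evaluate inner node
  1 AND 0 = 0
Step 2: Evaluate next node
  0 OR 1 = 1
Step 3: Evaluate root node
  1 OR 1 = 1

1


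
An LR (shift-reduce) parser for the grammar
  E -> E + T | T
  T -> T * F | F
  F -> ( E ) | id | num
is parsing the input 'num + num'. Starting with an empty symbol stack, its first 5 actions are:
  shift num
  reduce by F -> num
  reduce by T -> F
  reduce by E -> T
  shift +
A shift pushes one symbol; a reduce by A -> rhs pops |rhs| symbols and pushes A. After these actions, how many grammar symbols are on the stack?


Tracking the symbol stack through each action:
  Action 1: shift 'num' : push -> stack = [num] (size 1)
  Action 2: reduce by F -> num : pop 1, push F -> stack = [F] (size 1)
  Action 3: reduce by T -> F : pop 1, push T -> stack = [T] (size 1)
  Action 4: reduce by E -> T : pop 1, push E -> stack = [E] (size 1)
  Action 5: shift '+' : push -> stack = [E, +] (size 2)
Final stack size: 2

2


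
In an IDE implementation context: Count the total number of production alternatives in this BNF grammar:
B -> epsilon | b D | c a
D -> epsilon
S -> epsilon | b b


Counting alternatives per rule:
  B: 3 alternative(s)
  D: 1 alternative(s)
  S: 2 alternative(s)
Sum: 3 + 1 + 2 = 6

6


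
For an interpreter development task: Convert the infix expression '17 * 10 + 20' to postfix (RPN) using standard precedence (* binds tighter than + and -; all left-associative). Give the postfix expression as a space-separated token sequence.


Applying the shunting-yard algorithm:
  Operand 17 -> output
  Push '*' onto operator stack -> op-stack: [*]
  Operand 10 -> output
  See '+' (prec 1); top '*' (prec 2) >= it -> pop '*' to output
  Push '+' onto operator stack -> op-stack: [+]
  Operand 20 -> output
  End of input: pop '+' to output
Postfix result: 17 10 * 20 +

17 10 * 20 +


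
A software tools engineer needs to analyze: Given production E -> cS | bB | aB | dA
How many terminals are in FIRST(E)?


Production: E -> cS | bB | aB | dA
Examining each alternative for leading terminals:
  E -> cS : first terminal = 'c'
  E -> bB : first terminal = 'b'
  E -> aB : first terminal = 'a'
  E -> dA : first terminal = 'd'
FIRST(E) = {a, b, c, d}
Count: 4

4


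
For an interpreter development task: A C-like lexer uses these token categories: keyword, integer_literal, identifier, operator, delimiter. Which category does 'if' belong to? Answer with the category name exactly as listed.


Token: 'if'
Checking categories:
  identifier: no
  integer_literal: no
  operator: no
  keyword: YES
  delimiter: no
Category: keyword

keyword


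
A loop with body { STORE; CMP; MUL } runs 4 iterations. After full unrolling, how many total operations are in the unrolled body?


Loop body operations: STORE, CMP, MUL (3 ops per iteration)
Unrolling 4 iterations:
  Iteration 1: STORE, CMP, MUL (3 ops)
  Iteration 2: STORE, CMP, MUL (3 ops)
  Iteration 3: STORE, CMP, MUL (3 ops)
  Iteration 4: STORE, CMP, MUL (3 ops)
Total: 4 iterations * 3 ops/iter = 12 operations

12


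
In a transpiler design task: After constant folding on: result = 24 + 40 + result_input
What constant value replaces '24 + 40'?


Identifying constant sub-expression:
  Original: result = 24 + 40 + result_input
  24 and 40 are both compile-time constants
  Evaluating: 24 + 40 = 64
  After folding: result = 64 + result_input

64


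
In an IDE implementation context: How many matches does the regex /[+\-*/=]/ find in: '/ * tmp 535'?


Pattern: /[+\-*/=]/ (operators)
Input: '/ * tmp 535'
Scanning for matches:
  Match 1: '/'
  Match 2: '*'
Total matches: 2

2


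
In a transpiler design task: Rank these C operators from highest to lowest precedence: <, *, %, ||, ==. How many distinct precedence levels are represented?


Looking up precedence for each operator:
  < -> precedence 4
  * -> precedence 6
  % -> precedence 6
  || -> precedence 1
  == -> precedence 3
Sorted highest to lowest: *, %, <, ==, ||
Distinct precedence values: [6, 4, 3, 1]
Number of distinct levels: 4

4


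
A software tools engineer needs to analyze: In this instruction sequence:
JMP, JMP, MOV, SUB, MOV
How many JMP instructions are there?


Scanning instruction sequence for JMP:
  Position 1: JMP <- MATCH
  Position 2: JMP <- MATCH
  Position 3: MOV
  Position 4: SUB
  Position 5: MOV
Matches at positions: [1, 2]
Total JMP count: 2

2


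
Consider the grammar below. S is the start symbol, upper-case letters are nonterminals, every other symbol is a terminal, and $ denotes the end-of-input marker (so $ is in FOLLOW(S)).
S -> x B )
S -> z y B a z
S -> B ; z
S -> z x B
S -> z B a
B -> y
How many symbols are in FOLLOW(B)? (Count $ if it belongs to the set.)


S is the start symbol and does not occur in any rule body, so FOLLOW(S) = {$}.
Examining every occurrence of B in a rule body:
  S -> x B ) : B is followed by terminal ')' -> add ')'
  S -> z y B a z : B is followed by terminal 'a' -> add 'a'
  S -> B ; z : B is followed by terminal ';' -> add ';'
  S -> z x B : B is at the right end -> add FOLLOW(S) = {$}
  S -> z B a : B is followed by terminal 'a' -> add 'a' (already in the set)
  B -> y : B does not occur in the body -> contributes nothing
FOLLOW(B) = {), ;, a, $}
Count: 4

4


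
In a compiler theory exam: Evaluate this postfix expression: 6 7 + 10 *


Processing tokens left to right:
Push 6, Push 7
Pop 6 and 7, compute 6 + 7 = 13, push 13
Push 10
Pop 13 and 10, compute 13 * 10 = 130, push 130
Stack result: 130

130


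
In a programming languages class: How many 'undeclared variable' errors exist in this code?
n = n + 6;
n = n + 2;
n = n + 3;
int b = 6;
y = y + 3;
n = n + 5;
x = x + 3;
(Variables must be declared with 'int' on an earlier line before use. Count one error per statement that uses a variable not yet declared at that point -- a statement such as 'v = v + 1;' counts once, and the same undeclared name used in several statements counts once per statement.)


Scanning code line by line:
  Line 1: use 'n' -> ERROR (undeclared)
  Line 2: use 'n' -> ERROR (undeclared)
  Line 3: use 'n' -> ERROR (undeclared)
  Line 4: declare 'b' -> declared = ['b']
  Line 5: use 'y' -> ERROR (undeclared)
  Line 6: use 'n' -> ERROR (undeclared)
  Line 7: use 'x' -> ERROR (undeclared)
Total undeclared variable errors: 6

6


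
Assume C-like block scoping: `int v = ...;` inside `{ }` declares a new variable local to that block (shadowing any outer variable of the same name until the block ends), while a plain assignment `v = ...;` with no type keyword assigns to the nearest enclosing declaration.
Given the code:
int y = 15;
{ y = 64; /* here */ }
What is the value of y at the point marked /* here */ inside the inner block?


Analyzing scoping rules:
Outer scope: declares y = 15
Inner block: 'y = 64;' has no type keyword, so it is an assignment to the outer y (no shadowing)
Inside the block, after the assignment -> 64
Result: 64

64


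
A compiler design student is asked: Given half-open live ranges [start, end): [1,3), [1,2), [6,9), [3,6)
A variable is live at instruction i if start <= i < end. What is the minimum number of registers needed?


Live ranges:
  Var0: [1, 3)
  Var1: [1, 2)
  Var2: [6, 9)
  Var3: [3, 6)
Sweep-line events (position, delta, active):
  pos=1 start -> active=1
  pos=1 start -> active=2
  pos=2 end -> active=1
  pos=3 end -> active=0
  pos=3 start -> active=1
  pos=6 end -> active=0
  pos=6 start -> active=1
  pos=9 end -> active=0
Maximum simultaneous active: 2
Minimum registers needed: 2

2


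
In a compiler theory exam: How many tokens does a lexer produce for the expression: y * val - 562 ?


Scanning 'y * val - 562'
Token 1: 'y' -> identifier
Token 2: '*' -> operator
Token 3: 'val' -> identifier
Token 4: '-' -> operator
Token 5: '562' -> integer_literal
Total tokens: 5

5


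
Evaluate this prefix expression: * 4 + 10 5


Parsing prefix expression: * 4 + 10 5
Step 1: Innermost operation '+ 10 5'
  10 + 5 = 15
Step 2: Outer operation '* 4 [15]'
  4 * 15 = 60

60


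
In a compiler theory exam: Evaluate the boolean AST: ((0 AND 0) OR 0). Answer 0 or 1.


Step 1: Evaluate inner node
  0 AND 0 = 0
Step 2: Evaluate root node
  0 OR 0 = 0

0


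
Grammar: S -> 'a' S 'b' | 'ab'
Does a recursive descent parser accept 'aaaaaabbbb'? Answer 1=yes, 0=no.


Grammar accepts strings of the form a^n b^n (n >= 1)
Word: 'aaaaaabbbb'
Counting: 6 a's and 4 b's
Check: 6 == 4? No
Mismatch: a-count != b-count
Rejected

0


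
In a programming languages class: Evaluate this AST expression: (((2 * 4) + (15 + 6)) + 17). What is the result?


Expression: (((2 * 4) + (15 + 6)) + 17)
Evaluating step by step:
  2 * 4 = 8
  15 + 6 = 21
  8 + 21 = 29
  29 + 17 = 46
Result: 46

46


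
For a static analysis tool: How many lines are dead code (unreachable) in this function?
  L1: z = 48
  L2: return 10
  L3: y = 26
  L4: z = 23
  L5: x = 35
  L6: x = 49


Analyzing control flow:
  L1: reachable (before return)
  L2: reachable (return statement)
  L3: DEAD (after return at L2)
  L4: DEAD (after return at L2)
  L5: DEAD (after return at L2)
  L6: DEAD (after return at L2)
Return at L2, total lines = 6
Dead lines: L3 through L6
Count: 4

4


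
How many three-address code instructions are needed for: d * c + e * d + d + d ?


Expression: d * c + e * d + d + d
Generating three-address code (respecting * over +/- precedence):
  Instruction 1: t1 = d * c
  Instruction 2: t2 = e * d
  Instruction 3: t3 = t1 + t2
  Instruction 4: t4 = t3 + d
  Instruction 5: t5 = t4 + d
Total instructions: 5

5


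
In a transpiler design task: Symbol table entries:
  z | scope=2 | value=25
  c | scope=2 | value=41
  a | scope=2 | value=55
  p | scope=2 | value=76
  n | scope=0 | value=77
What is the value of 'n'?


Searching symbol table for 'n':
  z | scope=2 | value=25
  c | scope=2 | value=41
  a | scope=2 | value=55
  p | scope=2 | value=76
  n | scope=0 | value=77 <- MATCH
Found 'n' at scope 0 with value 77

77


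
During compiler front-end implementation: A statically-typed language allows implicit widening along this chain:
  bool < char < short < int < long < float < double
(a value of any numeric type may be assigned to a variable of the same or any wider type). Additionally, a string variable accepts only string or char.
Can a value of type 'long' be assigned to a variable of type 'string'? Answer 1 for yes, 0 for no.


Target variable type: string
Source value type: long
Rule: string accepts only {string, char}
  source 'long' in {string, char}? No
Result: 0

0


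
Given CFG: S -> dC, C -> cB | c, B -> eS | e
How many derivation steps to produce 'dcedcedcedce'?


Grammar: S -> dC, C -> cB | c, B -> eS | e
Deriving 'dcedcedcedce':
Step 1: S -> dC => dC
Step 2: C -> cB => dcB
Step 3: B -> eS => dceS
Step 4: S -> dC => dcedC
Step 5: C -> cB => dcedcB
Step 6: B -> eS => dcedceS
Step 7: S -> dC => dcedcedC
Step 8: C -> cB => dcedcedcB
Step 9: B -> eS => dcedcedceS
Step 10: S -> dC => dcedcedcedC
Step 11: C -> cB => dcedcedcedcB
Step 12: B -> e => dcedcedcedce
Total derivation steps: 12

12


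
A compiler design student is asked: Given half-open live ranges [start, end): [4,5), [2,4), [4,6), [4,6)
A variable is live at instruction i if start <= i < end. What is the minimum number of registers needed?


Live ranges:
  Var0: [4, 5)
  Var1: [2, 4)
  Var2: [4, 6)
  Var3: [4, 6)
Sweep-line events (position, delta, active):
  pos=2 start -> active=1
  pos=4 end -> active=0
  pos=4 start -> active=1
  pos=4 start -> active=2
  pos=4 start -> active=3
  pos=5 end -> active=2
  pos=6 end -> active=1
  pos=6 end -> active=0
Maximum simultaneous active: 3
Minimum registers needed: 3

3


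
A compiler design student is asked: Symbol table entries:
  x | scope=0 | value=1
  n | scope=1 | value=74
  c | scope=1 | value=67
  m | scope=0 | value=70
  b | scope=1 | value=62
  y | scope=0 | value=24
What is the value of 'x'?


Searching symbol table for 'x':
  x | scope=0 | value=1 <- MATCH
  n | scope=1 | value=74
  c | scope=1 | value=67
  m | scope=0 | value=70
  b | scope=1 | value=62
  y | scope=0 | value=24
Found 'x' at scope 0 with value 1

1


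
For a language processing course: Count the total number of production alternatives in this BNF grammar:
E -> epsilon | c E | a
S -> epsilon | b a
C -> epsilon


Counting alternatives per rule:
  E: 3 alternative(s)
  S: 2 alternative(s)
  C: 1 alternative(s)
Sum: 3 + 2 + 1 = 6

6


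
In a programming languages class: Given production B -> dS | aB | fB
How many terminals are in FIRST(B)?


Production: B -> dS | aB | fB
Examining each alternative for leading terminals:
  B -> dS : first terminal = 'd'
  B -> aB : first terminal = 'a'
  B -> fB : first terminal = 'f'
FIRST(B) = {a, d, f}
Count: 3

3


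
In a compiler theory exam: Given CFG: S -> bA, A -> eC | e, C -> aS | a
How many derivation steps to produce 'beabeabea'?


Grammar: S -> bA, A -> eC | e, C -> aS | a
Deriving 'beabeabea':
Step 1: S -> bA => bA
Step 2: A -> eC => beC
Step 3: C -> aS => beaS
Step 4: S -> bA => beabA
Step 5: A -> eC => beabeC
Step 6: C -> aS => beabeaS
Step 7: S -> bA => beabeabA
Step 8: A -> eC => beabeabeC
Step 9: C -> a => beabeabea
Total derivation steps: 9

9


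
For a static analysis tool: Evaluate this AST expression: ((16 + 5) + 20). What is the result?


Expression: ((16 + 5) + 20)
Evaluating step by step:
  16 + 5 = 21
  21 + 20 = 41
Result: 41

41


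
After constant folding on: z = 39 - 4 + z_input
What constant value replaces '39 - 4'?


Identifying constant sub-expression:
  Original: z = 39 - 4 + z_input
  39 and 4 are both compile-time constants
  Evaluating: 39 - 4 = 35
  After folding: z = 35 + z_input

35


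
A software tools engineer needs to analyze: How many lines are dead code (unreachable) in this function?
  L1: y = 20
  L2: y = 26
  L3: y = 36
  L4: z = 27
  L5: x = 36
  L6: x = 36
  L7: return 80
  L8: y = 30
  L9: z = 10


Analyzing control flow:
  L1: reachable (before return)
  L2: reachable (before return)
  L3: reachable (before return)
  L4: reachable (before return)
  L5: reachable (before return)
  L6: reachable (before return)
  L7: reachable (return statement)
  L8: DEAD (after return at L7)
  L9: DEAD (after return at L7)
Return at L7, total lines = 9
Dead lines: L8 through L9
Count: 2

2


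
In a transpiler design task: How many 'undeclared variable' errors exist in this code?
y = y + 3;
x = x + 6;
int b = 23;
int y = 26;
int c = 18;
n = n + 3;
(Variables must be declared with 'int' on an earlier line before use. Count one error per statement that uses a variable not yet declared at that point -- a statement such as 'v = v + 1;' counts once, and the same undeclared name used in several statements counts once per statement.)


Scanning code line by line:
  Line 1: use 'y' -> ERROR (undeclared)
  Line 2: use 'x' -> ERROR (undeclared)
  Line 3: declare 'b' -> declared = ['b']
  Line 4: declare 'y' -> declared = ['b', 'y']
  Line 5: declare 'c' -> declared = ['b', 'c', 'y']
  Line 6: use 'n' -> ERROR (undeclared)
Total undeclared variable errors: 3

3


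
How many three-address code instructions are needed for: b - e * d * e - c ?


Expression: b - e * d * e - c
Generating three-address code (respecting * over +/- precedence):
  Instruction 1: t1 = e * d
  Instruction 2: t2 = t1 * e
  Instruction 3: t3 = b - t2
  Instruction 4: t4 = t3 - c
Total instructions: 4

4


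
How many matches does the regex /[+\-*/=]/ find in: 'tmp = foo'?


Pattern: /[+\-*/=]/ (operators)
Input: 'tmp = foo'
Scanning for matches:
  Match 1: '='
Total matches: 1

1


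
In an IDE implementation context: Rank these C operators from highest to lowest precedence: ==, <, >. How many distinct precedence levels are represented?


Looking up precedence for each operator:
  == -> precedence 3
  < -> precedence 4
  > -> precedence 4
Sorted highest to lowest: <, >, ==
Distinct precedence values: [4, 3]
Number of distinct levels: 2

2


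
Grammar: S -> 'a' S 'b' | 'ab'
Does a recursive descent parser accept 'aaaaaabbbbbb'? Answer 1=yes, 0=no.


Grammar accepts strings of the form a^n b^n (n >= 1)
Word: 'aaaaaabbbbbb'
Counting: 6 a's and 6 b's
Check: 6 == 6? Yes
Derivation (S -> aSb applied 5 time(s), then S -> ab): S => aSb => aaSbb => aaaSbbb => aaaaSbbbb => aaaaaSbbbbb => aaaaaabbbbbb
Accepted

1


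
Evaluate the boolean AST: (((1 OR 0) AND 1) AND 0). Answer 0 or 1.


Step 1: Evaluate inner node
  1 OR 0 = 1
Step 2: Evaluate next node
  1 AND 1 = 1
Step 3: Evaluate root node
  1 AND 0 = 0

0


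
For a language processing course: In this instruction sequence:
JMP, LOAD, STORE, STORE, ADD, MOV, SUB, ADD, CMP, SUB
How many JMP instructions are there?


Scanning instruction sequence for JMP:
  Position 1: JMP <- MATCH
  Position 2: LOAD
  Position 3: STORE
  Position 4: STORE
  Position 5: ADD
  Position 6: MOV
  Position 7: SUB
  Position 8: ADD
  Position 9: CMP
  Position 10: SUB
Matches at positions: [1]
Total JMP count: 1

1


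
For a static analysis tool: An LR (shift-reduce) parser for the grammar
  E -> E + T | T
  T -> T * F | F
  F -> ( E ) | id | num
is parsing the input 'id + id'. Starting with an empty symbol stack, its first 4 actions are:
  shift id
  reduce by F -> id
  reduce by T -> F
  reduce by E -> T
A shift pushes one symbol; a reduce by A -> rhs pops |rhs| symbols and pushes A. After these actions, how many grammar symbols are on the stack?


Tracking the symbol stack through each action:
  Action 1: shift 'id' : push -> stack = [id] (size 1)
  Action 2: reduce by F -> id : pop 1, push F -> stack = [F] (size 1)
  Action 3: reduce by T -> F : pop 1, push T -> stack = [T] (size 1)
  Action 4: reduce by E -> T : pop 1, push E -> stack = [E] (size 1)
Final stack size: 1

1


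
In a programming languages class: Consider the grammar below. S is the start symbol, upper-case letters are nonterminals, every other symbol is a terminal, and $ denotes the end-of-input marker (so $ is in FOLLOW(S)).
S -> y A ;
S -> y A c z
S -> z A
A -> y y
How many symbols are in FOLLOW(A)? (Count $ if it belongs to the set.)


S is the start symbol and does not occur in any rule body, so FOLLOW(S) = {$}.
Examining every occurrence of A in a rule body:
  S -> y A ; : A is followed by terminal ';' -> add ';'
  S -> y A c z : A is followed by terminal 'c' -> add 'c'
  S -> z A : A is at the right end -> add FOLLOW(S) = {$}
  A -> y y : A does not occur in the body -> contributes nothing
FOLLOW(A) = {;, c, $}
Count: 3

3


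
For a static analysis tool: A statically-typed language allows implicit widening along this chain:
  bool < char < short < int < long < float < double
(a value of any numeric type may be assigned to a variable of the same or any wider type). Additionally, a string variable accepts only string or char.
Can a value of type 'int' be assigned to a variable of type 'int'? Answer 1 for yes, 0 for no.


Target variable type: int
Source value type: int
Numeric ranks: int=3, int=3
Widening allowed iff rank(source) <= rank(target): 3 <= 3? Yes
Result: 1

1


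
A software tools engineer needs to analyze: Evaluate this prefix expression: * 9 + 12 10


Parsing prefix expression: * 9 + 12 10
Step 1: Innermost operation '+ 12 10'
  12 + 10 = 22
Step 2: Outer operation '* 9 [22]'
  9 * 22 = 198

198


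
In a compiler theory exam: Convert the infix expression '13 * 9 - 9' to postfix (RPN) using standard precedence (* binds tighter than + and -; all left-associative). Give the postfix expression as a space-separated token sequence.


Applying the shunting-yard algorithm:
  Operand 13 -> output
  Push '*' onto operator stack -> op-stack: [*]
  Operand 9 -> output
  See '-' (prec 1); top '*' (prec 2) >= it -> pop '*' to output
  Push '-' onto operator stack -> op-stack: [-]
  Operand 9 -> output
  End of input: pop '-' to output
Postfix result: 13 9 * 9 -

13 9 * 9 -


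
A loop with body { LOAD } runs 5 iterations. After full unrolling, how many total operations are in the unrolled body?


Loop body operations: LOAD (1 op per iteration)
Unrolling 5 iterations:
  Iteration 1: LOAD (1 ops)
  Iteration 2: LOAD (1 ops)
  Iteration 3: LOAD (1 ops)
  Iteration 4: LOAD (1 ops)
  Iteration 5: LOAD (1 ops)
Total: 5 iterations * 1 ops/iter = 5 operations

5


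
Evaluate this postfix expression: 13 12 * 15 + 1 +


Processing tokens left to right:
Push 13, Push 12
Pop 13 and 12, compute 13 * 12 = 156, push 156
Push 15
Pop 156 and 15, compute 156 + 15 = 171, push 171
Push 1
Pop 171 and 1, compute 171 + 1 = 172, push 172
Stack result: 172

172
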